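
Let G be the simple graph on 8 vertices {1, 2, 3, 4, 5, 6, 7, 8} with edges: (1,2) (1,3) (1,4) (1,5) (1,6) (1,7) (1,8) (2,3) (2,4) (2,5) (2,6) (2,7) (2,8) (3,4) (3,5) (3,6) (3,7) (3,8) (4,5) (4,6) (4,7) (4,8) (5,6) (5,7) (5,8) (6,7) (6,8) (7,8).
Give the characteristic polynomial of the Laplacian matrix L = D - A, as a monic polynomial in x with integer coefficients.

With the vertex order [1, 2, 3, 4, 5, 6, 7, 8], the degrees are [7, 7, 7, 7, 7, 7, 7, 7], giving D = diag(7, 7, 7, 7, 7, 7, 7, 7) and L = D - A. L has integer entries, so p(x) = det(xI - L) has integer coefficients. Expanding the determinant yields x^8 - 56x^7 + 1344x^6 - 17920x^5 + 143360x^4 - 688128x^3 + 1835008x^2 - 2097152x. Since p(0) = det(-L) = 0, x divides p(x).

x^8 - 56x^7 + 1344x^6 - 17920x^5 + 143360x^4 - 688128x^3 + 1835008x^2 - 2097152x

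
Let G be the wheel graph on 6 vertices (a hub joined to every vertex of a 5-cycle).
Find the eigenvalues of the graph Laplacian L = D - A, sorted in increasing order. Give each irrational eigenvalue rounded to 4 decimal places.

[0, 2.3820, 2.3820, 4.6180, 4.6180, 6]

The graph has 6 vertices and degree multiset [5, 3, 3, 3, 3, 3]; D is the diagonal matrix of degrees and L = D - A. The multiplicity of 0 as a Laplacian eigenvalue equals the number of connected components.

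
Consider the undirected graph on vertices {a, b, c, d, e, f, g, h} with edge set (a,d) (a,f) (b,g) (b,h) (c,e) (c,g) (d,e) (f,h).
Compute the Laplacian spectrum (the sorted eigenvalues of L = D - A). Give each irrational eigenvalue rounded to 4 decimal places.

Each diagonal entry of L is the vertex degree and each off-diagonal entry is -1 where an edge is present, 0 otherwise; in the order [a, b, c, d, e, f, g, h] the diagonal is [2, 2, 2, 2, 2, 2, 2, 2]. Diagonalising L (or applying a numerical eigensolver to the 8x8 matrix) gives the spectrum above. The single zero eigenvalue shows the graph is connected. There is one zero in the spectrum, matching the 1 component.

[0, 0.5858, 0.5858, 2, 2, 3.4142, 3.4142, 4]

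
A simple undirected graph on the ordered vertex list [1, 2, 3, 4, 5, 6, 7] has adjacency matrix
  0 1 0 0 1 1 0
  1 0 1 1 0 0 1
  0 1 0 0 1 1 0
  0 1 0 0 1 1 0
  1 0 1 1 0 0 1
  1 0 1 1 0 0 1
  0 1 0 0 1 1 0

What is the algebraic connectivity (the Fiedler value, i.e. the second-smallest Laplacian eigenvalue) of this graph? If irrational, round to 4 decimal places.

Reading degrees in the order [1, 2, 3, 4, 5, 6, 7] gives [3, 4, 3, 3, 4, 4, 3]; set D = diag(3, 4, 3, 3, 4, 4, 3) and form L = D - A. Computing the eigenvalues of L and sorting gives [0, 3, 3, 3, 4, 4, 7]. The Fiedler value lambda_2 = 3 is strictly positive, so the graph is connected. There is one zero in the spectrum, matching the 1 component. The largest eigenvalue, 7, is at most the vertex count 7.

3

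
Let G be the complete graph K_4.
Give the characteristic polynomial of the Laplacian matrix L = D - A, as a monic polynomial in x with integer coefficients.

The graph has 4 vertices and degree multiset [3, 3, 3, 3]; D is the diagonal matrix of degrees and L = D - A. Computing det(xI - L) by cofactor expansion (or equivalently via sum-over-permutations) gives x^4 - 12x^3 + 48x^2 - 64x. The constant term is 0 because L is singular (the all-ones vector lies in its kernel). The eigenvalues sum to 12, which equals trace(L) = 2|E|.

x^4 - 12x^3 + 48x^2 - 64x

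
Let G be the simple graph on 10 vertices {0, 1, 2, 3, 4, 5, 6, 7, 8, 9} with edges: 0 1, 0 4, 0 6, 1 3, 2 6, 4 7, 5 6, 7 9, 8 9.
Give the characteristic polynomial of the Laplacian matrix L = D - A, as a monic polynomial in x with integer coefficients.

Each diagonal entry of L is the vertex degree and each off-diagonal entry is -1 where an edge is present, 0 otherwise; in the order [0, 1, 2, 3, 4, 5, 6, 7, 8, 9] the diagonal is [3, 2, 1, 1, 2, 1, 3, 2, 1, 2]. Computing det(xI - L) by cofactor expansion (or equivalently via sum-over-permutations) gives x^10 - 18x^9 + 134x^8 - 536x^7 + 1253x^6 - 1746x^5 + 1420x^4 - 632x^3 + 134x^2 - 10x. The constant term is 0 because L is singular (the all-ones vector lies in its kernel). The eigenvalues sum to 18, which equals trace(L) = 2|E|.

x^10 - 18x^9 + 134x^8 - 536x^7 + 1253x^6 - 1746x^5 + 1420x^4 - 632x^3 + 134x^2 - 10x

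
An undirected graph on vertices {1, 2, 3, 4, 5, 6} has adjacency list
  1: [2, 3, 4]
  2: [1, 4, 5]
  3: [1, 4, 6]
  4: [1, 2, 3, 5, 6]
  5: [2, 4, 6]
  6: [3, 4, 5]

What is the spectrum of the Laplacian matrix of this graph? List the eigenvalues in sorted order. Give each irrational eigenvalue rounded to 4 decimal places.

[0, 2.3820, 2.3820, 4.6180, 4.6180, 6]

Each diagonal entry of L is the vertex degree and each off-diagonal entry is -1 where an edge is present, 0 otherwise; in the order [1, 2, 3, 4, 5, 6] the diagonal is [3, 3, 3, 5, 3, 3]. Diagonalising L (or applying a numerical eigensolver to the 6x6 matrix) gives the spectrum above. By the matrix-tree theorem the graph has (1/6) * product of the nonzero eigenvalues = 121 spanning trees.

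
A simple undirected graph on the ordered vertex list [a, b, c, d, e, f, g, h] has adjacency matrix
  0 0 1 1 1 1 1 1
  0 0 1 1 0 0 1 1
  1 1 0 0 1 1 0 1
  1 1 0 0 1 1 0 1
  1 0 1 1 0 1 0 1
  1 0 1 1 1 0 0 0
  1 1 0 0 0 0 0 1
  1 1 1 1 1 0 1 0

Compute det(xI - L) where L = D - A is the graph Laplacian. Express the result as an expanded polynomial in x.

x^8 - 38x^7 + 609x^6 - 5328x^5 + 27433x^4 - 82940x^3 + 135927x^2 - 92760x

Reading degrees in the order [a, b, c, d, e, f, g, h] gives [6, 4, 5, 5, 5, 4, 3, 6]; set D = diag(6, 4, 5, 5, 5, 4, 3, 6) and form L = D - A. L has integer entries, so p(x) = det(xI - L) has integer coefficients. Expanding the determinant yields x^8 - 38x^7 + 609x^6 - 5328x^5 + 27433x^4 - 82940x^3 + 135927x^2 - 92760x. The constant term is 0 because L is singular (the all-ones vector lies in its kernel). The eigenvalues sum to 38, which equals trace(L) = 2|E|. The largest eigenvalue, 7.4934, is at most the vertex count 8.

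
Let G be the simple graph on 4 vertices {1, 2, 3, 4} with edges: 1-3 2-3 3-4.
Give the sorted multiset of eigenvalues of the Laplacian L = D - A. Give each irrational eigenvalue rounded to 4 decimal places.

With the vertex order [1, 2, 3, 4], the degrees are [1, 1, 3, 1], giving D = diag(1, 1, 3, 1) and L = D - A. The multiplicity of 0 as a Laplacian eigenvalue equals the number of connected components. The single zero eigenvalue shows the graph is connected.

[0, 1, 1, 4]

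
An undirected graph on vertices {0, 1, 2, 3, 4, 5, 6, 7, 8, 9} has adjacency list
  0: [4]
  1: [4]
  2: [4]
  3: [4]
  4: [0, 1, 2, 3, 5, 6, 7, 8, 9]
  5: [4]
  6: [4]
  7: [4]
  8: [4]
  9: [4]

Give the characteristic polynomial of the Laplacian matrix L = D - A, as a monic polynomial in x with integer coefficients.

x^10 - 18x^9 + 108x^8 - 336x^7 + 630x^6 - 756x^5 + 588x^4 - 288x^3 + 81x^2 - 10x

With the vertex order [0, 1, 2, 3, 4, 5, 6, 7, 8, 9], the degrees are [1, 1, 1, 1, 9, 1, 1, 1, 1, 1], giving D = diag(1, 1, 1, 1, 9, 1, 1, 1, 1, 1) and L = D - A. L has integer entries, so p(x) = det(xI - L) has integer coefficients. Expanding the determinant yields x^10 - 18x^9 + 108x^8 - 336x^7 + 630x^6 - 756x^5 + 588x^4 - 288x^3 + 81x^2 - 10x. The constant term is 0 because L is singular (the all-ones vector lies in its kernel). The largest eigenvalue, 10, is at most the vertex count 10.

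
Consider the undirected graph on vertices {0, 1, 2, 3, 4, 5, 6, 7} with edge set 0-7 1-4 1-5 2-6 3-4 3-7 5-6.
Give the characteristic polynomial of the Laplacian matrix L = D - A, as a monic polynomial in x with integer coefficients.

Each diagonal entry of L is the vertex degree and each off-diagonal entry is -1 where an edge is present, 0 otherwise; in the order [0, 1, 2, 3, 4, 5, 6, 7] the diagonal is [1, 2, 1, 2, 2, 2, 2, 2]. L has integer entries, so p(x) = det(xI - L) has integer coefficients. Expanding the determinant yields x^8 - 14x^7 + 78x^6 - 220x^5 + 330x^4 - 252x^3 + 84x^2 - 8x. The constant term is 0 because L is singular (the all-ones vector lies in its kernel). By the matrix-tree theorem the graph has (1/8) * product of the nonzero eigenvalues = 1 spanning tree.

x^8 - 14x^7 + 78x^6 - 220x^5 + 330x^4 - 252x^3 + 84x^2 - 8x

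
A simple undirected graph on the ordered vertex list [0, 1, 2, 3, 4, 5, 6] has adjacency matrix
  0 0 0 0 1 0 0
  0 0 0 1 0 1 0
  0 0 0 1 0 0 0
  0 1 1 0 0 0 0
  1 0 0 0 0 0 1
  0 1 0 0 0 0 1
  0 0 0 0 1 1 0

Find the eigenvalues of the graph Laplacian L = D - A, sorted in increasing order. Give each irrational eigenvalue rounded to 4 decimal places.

[0, 0.1981, 0.7530, 1.5550, 2.4450, 3.2470, 3.8019]

Reading degrees in the order [0, 1, 2, 3, 4, 5, 6] gives [1, 2, 1, 2, 2, 2, 2]; set D = diag(1, 2, 1, 2, 2, 2, 2) and form L = D - A. Since every row of L sums to 0, the all-ones vector is in the kernel and 0 is an eigenvalue. By the matrix-tree theorem the graph has (1/7) * product of the nonzero eigenvalues = 1 spanning tree.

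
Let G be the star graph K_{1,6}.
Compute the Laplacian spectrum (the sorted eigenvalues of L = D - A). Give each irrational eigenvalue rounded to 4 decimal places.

The graph has 7 vertices and degree multiset [6, 1, 1, 1, 1, 1, 1]; D is the diagonal matrix of degrees and L = D - A. The multiplicity of 0 as a Laplacian eigenvalue equals the number of connected components.

[0, 1, 1, 1, 1, 1, 7]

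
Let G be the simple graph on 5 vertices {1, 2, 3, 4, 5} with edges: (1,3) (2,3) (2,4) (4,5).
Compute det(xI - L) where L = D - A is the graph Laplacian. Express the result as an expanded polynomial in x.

x^5 - 8x^4 + 21x^3 - 20x^2 + 5x

Each diagonal entry of L is the vertex degree and each off-diagonal entry is -1 where an edge is present, 0 otherwise; in the order [1, 2, 3, 4, 5] the diagonal is [1, 2, 2, 2, 1]. Computing det(xI - L) by cofactor expansion (or equivalently via sum-over-permutations) gives x^5 - 8x^4 + 21x^3 - 20x^2 + 5x. Since p(0) = det(-L) = 0, x divides p(x).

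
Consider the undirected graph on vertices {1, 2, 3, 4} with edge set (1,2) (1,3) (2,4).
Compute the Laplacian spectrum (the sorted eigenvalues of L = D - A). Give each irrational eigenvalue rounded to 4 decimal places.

Each diagonal entry of L is the vertex degree and each off-diagonal entry is -1 where an edge is present, 0 otherwise; in the order [1, 2, 3, 4] the diagonal is [2, 2, 1, 1]. L is symmetric positive semidefinite, so every eigenvalue is real and nonnegative. There is one zero in the spectrum, matching the 1 component. The eigenvalues sum to 6, which equals trace(L) = 2|E|.

[0, 0.5858, 2, 3.4142]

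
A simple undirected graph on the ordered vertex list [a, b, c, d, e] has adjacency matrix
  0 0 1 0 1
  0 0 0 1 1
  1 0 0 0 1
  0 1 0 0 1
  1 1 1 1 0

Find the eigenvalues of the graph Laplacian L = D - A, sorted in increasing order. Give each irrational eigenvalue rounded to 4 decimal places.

[0, 1, 3, 3, 5]

Reading degrees in the order [a, b, c, d, e] gives [2, 2, 2, 2, 4]; set D = diag(2, 2, 2, 2, 4) and form L = D - A. Since every row of L sums to 0, the all-ones vector is in the kernel and 0 is an eigenvalue. The single zero eigenvalue shows the graph is connected. The largest eigenvalue, 5, is at most the vertex count 5. There is one zero in the spectrum, matching the 1 component.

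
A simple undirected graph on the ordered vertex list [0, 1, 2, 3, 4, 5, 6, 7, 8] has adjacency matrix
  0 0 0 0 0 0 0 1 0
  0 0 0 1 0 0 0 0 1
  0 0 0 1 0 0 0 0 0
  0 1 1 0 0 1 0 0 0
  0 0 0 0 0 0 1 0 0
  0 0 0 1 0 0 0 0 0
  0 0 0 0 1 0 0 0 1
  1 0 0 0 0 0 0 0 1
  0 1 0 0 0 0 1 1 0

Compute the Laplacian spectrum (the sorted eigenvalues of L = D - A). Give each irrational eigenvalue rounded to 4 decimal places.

[0, 0.1953, 0.3820, 1, 1.2108, 2.1449, 2.6180, 3.9064, 4.5426]

Reading degrees in the order [0, 1, 2, 3, 4, 5, 6, 7, 8] gives [1, 2, 1, 3, 1, 1, 2, 2, 3]; set D = diag(1, 2, 1, 3, 1, 1, 2, 2, 3) and form L = D - A. Since every row of L sums to 0, the all-ones vector is in the kernel and 0 is an eigenvalue. The single zero eigenvalue shows the graph is connected. There is one zero in the spectrum, matching the 1 component. The largest eigenvalue, 4.5426, is at most the vertex count 9.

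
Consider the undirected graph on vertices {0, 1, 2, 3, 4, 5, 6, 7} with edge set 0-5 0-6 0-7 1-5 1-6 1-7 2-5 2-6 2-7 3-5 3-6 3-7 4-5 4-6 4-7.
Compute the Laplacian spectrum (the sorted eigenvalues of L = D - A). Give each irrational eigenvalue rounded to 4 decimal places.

[0, 3, 3, 3, 3, 5, 5, 8]

Reading degrees in the order [0, 1, 2, 3, 4, 5, 6, 7] gives [3, 3, 3, 3, 3, 5, 5, 5]; set D = diag(3, 3, 3, 3, 3, 5, 5, 5) and form L = D - A. Since every row of L sums to 0, the all-ones vector is in the kernel and 0 is an eigenvalue.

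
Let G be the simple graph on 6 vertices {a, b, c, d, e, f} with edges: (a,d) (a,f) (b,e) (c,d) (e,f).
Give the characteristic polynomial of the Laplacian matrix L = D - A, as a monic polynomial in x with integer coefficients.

x^6 - 10x^5 + 36x^4 - 56x^3 + 35x^2 - 6x

With the vertex order [a, b, c, d, e, f], the degrees are [2, 1, 1, 2, 2, 2], giving D = diag(2, 1, 1, 2, 2, 2) and L = D - A. L has integer entries, so p(x) = det(xI - L) has integer coefficients. Expanding the determinant yields x^6 - 10x^5 + 36x^4 - 56x^3 + 35x^2 - 6x. The constant term is 0 because L is singular (the all-ones vector lies in its kernel). By the matrix-tree theorem the graph has (1/6) * product of the nonzero eigenvalues = 1 spanning tree.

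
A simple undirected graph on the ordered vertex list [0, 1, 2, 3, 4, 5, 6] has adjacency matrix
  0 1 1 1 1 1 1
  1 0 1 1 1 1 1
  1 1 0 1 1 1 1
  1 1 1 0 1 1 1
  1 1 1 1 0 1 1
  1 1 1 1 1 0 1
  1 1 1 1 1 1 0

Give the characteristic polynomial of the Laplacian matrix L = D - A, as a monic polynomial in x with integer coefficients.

x^7 - 42x^6 + 735x^5 - 6860x^4 + 36015x^3 - 100842x^2 + 117649x

Each diagonal entry of L is the vertex degree and each off-diagonal entry is -1 where an edge is present, 0 otherwise; in the order [0, 1, 2, 3, 4, 5, 6] the diagonal is [6, 6, 6, 6, 6, 6, 6]. The eigenvalues of L are [0, 7, 7, 7, 7, 7, 7]; the characteristic polynomial is the product of (x - lambda_i), which multiplies out to x^7 - 42x^6 + 735x^5 - 6860x^4 + 36015x^3 - 100842x^2 + 117649x. Since p(0) = det(-L) = 0, x divides p(x). By the matrix-tree theorem the graph has (1/7) * product of the nonzero eigenvalues = 16807 spanning trees. The largest eigenvalue, 7, is at most the vertex count 7.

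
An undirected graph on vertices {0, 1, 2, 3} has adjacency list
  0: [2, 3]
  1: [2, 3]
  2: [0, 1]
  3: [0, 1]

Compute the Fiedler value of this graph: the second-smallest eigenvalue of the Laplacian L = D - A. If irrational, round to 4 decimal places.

Reading degrees in the order [0, 1, 2, 3] gives [2, 2, 2, 2]; set D = diag(2, 2, 2, 2) and form L = D - A. The smallest Laplacian eigenvalue is always 0. The next one, lambda_2 = 2, measures how hard the graph is to disconnect: larger values mean better connectivity.

2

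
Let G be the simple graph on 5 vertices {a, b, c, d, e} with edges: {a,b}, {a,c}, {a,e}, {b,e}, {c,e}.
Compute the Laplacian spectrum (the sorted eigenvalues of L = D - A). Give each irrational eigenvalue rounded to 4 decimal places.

With the vertex order [a, b, c, d, e], the degrees are [3, 2, 2, 0, 3], giving D = diag(3, 2, 2, 0, 3) and L = D - A. The multiplicity of 0 as a Laplacian eigenvalue equals the number of connected components. The 2 zero eigenvalues correspond to the 2 connected components. The eigenvalues sum to 10, which equals trace(L) = 2|E|.

[0, 0, 2, 4, 4]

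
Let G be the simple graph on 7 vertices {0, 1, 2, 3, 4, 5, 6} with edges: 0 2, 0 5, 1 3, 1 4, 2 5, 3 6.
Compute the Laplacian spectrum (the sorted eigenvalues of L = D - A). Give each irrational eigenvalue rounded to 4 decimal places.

[0, 0, 0.5858, 2, 3, 3, 3.4142]

With the vertex order [0, 1, 2, 3, 4, 5, 6], the degrees are [2, 2, 2, 2, 1, 2, 1], giving D = diag(2, 2, 2, 2, 1, 2, 1) and L = D - A. L is symmetric positive semidefinite, so every eigenvalue is real and nonnegative. The 2 zero eigenvalues correspond to the 2 connected components. The largest eigenvalue, 3.4142, is at most the vertex count 7. There are 2 zeros in the spectrum, matching the 2 components.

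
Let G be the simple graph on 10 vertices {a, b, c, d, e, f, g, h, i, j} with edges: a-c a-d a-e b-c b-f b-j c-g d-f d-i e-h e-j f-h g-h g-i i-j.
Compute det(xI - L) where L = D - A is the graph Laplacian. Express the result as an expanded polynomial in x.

Each diagonal entry of L is the vertex degree and each off-diagonal entry is -1 where an edge is present, 0 otherwise; in the order [a, b, c, d, e, f, g, h, i, j] the diagonal is [3, 3, 3, 3, 3, 3, 3, 3, 3, 3]. Computing det(xI - L) by cofactor expansion (or equivalently via sum-over-permutations) gives x^10 - 30x^9 + 390x^8 - 2880x^7 + 13305x^6 - 39882x^5 + 77640x^4 - 94800x^3 + 66000x^2 - 20000x. Since p(0) = det(-L) = 0, x divides p(x). The largest eigenvalue, 5, is at most the vertex count 10.

x^10 - 30x^9 + 390x^8 - 2880x^7 + 13305x^6 - 39882x^5 + 77640x^4 - 94800x^3 + 66000x^2 - 20000x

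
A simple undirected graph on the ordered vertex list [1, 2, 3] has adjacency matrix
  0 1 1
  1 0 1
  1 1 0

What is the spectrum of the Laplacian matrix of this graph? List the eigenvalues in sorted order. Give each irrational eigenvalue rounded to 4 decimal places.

With the vertex order [1, 2, 3], the degrees are [2, 2, 2], giving D = diag(2, 2, 2) and L = D - A. L is symmetric positive semidefinite, so every eigenvalue is real and nonnegative. The single zero eigenvalue shows the graph is connected. By the matrix-tree theorem the graph has (1/3) * product of the nonzero eigenvalues = 3 spanning trees.

[0, 3, 3]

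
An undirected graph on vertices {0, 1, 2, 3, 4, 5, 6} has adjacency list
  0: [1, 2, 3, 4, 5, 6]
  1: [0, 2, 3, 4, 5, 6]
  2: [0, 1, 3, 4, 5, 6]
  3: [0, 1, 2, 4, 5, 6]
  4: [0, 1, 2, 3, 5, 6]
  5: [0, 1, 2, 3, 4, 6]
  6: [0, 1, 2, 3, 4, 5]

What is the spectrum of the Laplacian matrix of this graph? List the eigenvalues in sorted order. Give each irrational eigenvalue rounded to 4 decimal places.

Each diagonal entry of L is the vertex degree and each off-diagonal entry is -1 where an edge is present, 0 otherwise; in the order [0, 1, 2, 3, 4, 5, 6] the diagonal is [6, 6, 6, 6, 6, 6, 6]. Since every row of L sums to 0, the all-ones vector is in the kernel and 0 is an eigenvalue. The largest eigenvalue, 7, is at most the vertex count 7.

[0, 7, 7, 7, 7, 7, 7]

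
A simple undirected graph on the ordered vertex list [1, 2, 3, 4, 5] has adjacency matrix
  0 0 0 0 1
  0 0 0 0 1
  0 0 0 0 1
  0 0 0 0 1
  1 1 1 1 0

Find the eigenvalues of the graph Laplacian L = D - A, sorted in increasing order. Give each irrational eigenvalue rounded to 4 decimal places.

Each diagonal entry of L is the vertex degree and each off-diagonal entry is -1 where an edge is present, 0 otherwise; in the order [1, 2, 3, 4, 5] the diagonal is [1, 1, 1, 1, 4]. The multiplicity of 0 as a Laplacian eigenvalue equals the number of connected components. The eigenvalues sum to 8, which equals trace(L) = 2|E|.

[0, 1, 1, 1, 5]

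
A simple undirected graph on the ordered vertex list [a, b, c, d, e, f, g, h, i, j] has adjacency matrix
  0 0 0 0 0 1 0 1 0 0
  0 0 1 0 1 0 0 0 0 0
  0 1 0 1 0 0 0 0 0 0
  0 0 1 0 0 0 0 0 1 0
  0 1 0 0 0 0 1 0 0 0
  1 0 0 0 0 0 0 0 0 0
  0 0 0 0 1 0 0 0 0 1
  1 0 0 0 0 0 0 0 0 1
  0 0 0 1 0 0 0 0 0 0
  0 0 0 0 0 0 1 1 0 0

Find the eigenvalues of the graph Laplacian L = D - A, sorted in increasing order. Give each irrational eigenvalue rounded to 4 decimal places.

[0, 0.0979, 0.3820, 0.8244, 1.3820, 2, 2.6180, 3.1756, 3.6180, 3.9021]

Reading degrees in the order [a, b, c, d, e, f, g, h, i, j] gives [2, 2, 2, 2, 2, 1, 2, 2, 1, 2]; set D = diag(2, 2, 2, 2, 2, 1, 2, 2, 1, 2) and form L = D - A. The multiplicity of 0 as a Laplacian eigenvalue equals the number of connected components. By the matrix-tree theorem the graph has (1/10) * product of the nonzero eigenvalues = 1 spanning tree.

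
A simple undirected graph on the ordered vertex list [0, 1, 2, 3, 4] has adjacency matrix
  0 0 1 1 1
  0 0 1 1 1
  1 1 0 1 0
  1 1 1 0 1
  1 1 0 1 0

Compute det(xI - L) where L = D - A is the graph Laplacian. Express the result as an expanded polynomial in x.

x^5 - 16x^4 + 94x^3 - 240x^2 + 225x

With the vertex order [0, 1, 2, 3, 4], the degrees are [3, 3, 3, 4, 3], giving D = diag(3, 3, 3, 4, 3) and L = D - A. L has integer entries, so p(x) = det(xI - L) has integer coefficients. Expanding the determinant yields x^5 - 16x^4 + 94x^3 - 240x^2 + 225x. The coefficient of x^4 equals -trace(L) = -16, matching the sum of degrees. The eigenvalues sum to 16, which equals trace(L) = 2|E|.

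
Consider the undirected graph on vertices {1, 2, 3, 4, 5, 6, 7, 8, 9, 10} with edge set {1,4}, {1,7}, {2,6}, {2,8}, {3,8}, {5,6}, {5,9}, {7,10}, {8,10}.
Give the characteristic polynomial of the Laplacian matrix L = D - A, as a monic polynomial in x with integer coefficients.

Each diagonal entry of L is the vertex degree and each off-diagonal entry is -1 where an edge is present, 0 otherwise; in the order [1, 2, 3, 4, 5, 6, 7, 8, 9, 10] the diagonal is [2, 2, 1, 1, 2, 2, 2, 3, 1, 2]. L has integer entries, so p(x) = det(xI - L) has integer coefficients. Expanding the determinant yields x^10 - 18x^9 + 135x^8 - 548x^7 + 1309x^6 - 1874x^5 + 1568x^4 - 712x^3 + 149x^2 - 10x. The coefficient of x^9 equals -trace(L) = -18, matching the sum of degrees. The eigenvalues sum to 18, which equals trace(L) = 2|E|.

x^10 - 18x^9 + 135x^8 - 548x^7 + 1309x^6 - 1874x^5 + 1568x^4 - 712x^3 + 149x^2 - 10x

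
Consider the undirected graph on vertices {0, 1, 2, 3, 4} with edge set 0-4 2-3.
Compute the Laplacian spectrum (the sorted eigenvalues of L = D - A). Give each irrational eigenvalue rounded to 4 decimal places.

With the vertex order [0, 1, 2, 3, 4], the degrees are [1, 0, 1, 1, 1], giving D = diag(1, 0, 1, 1, 1) and L = D - A. The multiplicity of 0 as a Laplacian eigenvalue equals the number of connected components. The 3 zero eigenvalues correspond to the 3 connected components.

[0, 0, 0, 2, 2]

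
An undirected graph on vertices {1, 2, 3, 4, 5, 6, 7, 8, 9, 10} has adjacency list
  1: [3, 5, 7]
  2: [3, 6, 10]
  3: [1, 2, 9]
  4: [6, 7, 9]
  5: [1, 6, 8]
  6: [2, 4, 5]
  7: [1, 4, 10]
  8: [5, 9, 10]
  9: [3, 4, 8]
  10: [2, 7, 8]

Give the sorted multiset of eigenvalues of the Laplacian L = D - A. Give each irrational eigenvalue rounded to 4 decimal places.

Each diagonal entry of L is the vertex degree and each off-diagonal entry is -1 where an edge is present, 0 otherwise; in the order [1, 2, 3, 4, 5, 6, 7, 8, 9, 10] the diagonal is [3, 3, 3, 3, 3, 3, 3, 3, 3, 3]. Diagonalising L (or applying a numerical eigensolver to the 10x10 matrix) gives the spectrum above. The single zero eigenvalue shows the graph is connected.

[0, 2, 2, 2, 2, 2, 5, 5, 5, 5]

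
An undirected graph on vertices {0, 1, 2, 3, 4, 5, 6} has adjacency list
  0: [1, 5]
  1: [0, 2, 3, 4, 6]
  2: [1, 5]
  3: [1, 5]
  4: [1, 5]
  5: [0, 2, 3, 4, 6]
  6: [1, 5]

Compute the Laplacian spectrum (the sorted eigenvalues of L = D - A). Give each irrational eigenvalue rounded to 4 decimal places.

[0, 2, 2, 2, 2, 5, 7]

With the vertex order [0, 1, 2, 3, 4, 5, 6], the degrees are [2, 5, 2, 2, 2, 5, 2], giving D = diag(2, 5, 2, 2, 2, 5, 2) and L = D - A. Diagonalising L (or applying a numerical eigensolver to the 7x7 matrix) gives the spectrum above. The single zero eigenvalue shows the graph is connected. By the matrix-tree theorem the graph has (1/7) * product of the nonzero eigenvalues = 80 spanning trees.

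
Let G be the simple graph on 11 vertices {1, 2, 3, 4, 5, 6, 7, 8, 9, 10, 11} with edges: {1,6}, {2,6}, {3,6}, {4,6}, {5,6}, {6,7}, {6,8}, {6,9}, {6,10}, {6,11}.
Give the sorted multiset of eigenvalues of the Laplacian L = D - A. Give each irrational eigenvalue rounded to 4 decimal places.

[0, 1, 1, 1, 1, 1, 1, 1, 1, 1, 11]

Reading degrees in the order [1, 2, 3, 4, 5, 6, 7, 8, 9, 10, 11] gives [1, 1, 1, 1, 1, 10, 1, 1, 1, 1, 1]; set D = diag(1, 1, 1, 1, 1, 10, 1, 1, 1, 1, 1) and form L = D - A. Diagonalising L (or applying a numerical eigensolver to the 11x11 matrix) gives the spectrum above. The single zero eigenvalue shows the graph is connected.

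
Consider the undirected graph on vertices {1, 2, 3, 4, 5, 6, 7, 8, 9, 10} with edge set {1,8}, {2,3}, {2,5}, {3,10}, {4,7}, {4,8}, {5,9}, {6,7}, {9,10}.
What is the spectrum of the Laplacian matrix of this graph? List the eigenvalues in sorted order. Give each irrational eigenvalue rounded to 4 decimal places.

[0, 0, 0.3820, 1.3820, 1.3820, 1.3820, 2.6180, 3.6180, 3.6180, 3.6180]

Reading degrees in the order [1, 2, 3, 4, 5, 6, 7, 8, 9, 10] gives [1, 2, 2, 2, 2, 1, 2, 2, 2, 2]; set D = diag(1, 2, 2, 2, 2, 1, 2, 2, 2, 2) and form L = D - A. Since every row of L sums to 0, the all-ones vector is in the kernel and 0 is an eigenvalue. The 2 zero eigenvalues correspond to the 2 connected components. The eigenvalues sum to 18, which equals trace(L) = 2|E|.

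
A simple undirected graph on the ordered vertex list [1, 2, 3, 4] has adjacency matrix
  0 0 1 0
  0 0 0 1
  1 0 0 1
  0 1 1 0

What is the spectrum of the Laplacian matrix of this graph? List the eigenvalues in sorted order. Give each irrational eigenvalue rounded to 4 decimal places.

With the vertex order [1, 2, 3, 4], the degrees are [1, 1, 2, 2], giving D = diag(1, 1, 2, 2) and L = D - A. L is symmetric positive semidefinite, so every eigenvalue is real and nonnegative. The single zero eigenvalue shows the graph is connected. There is one zero in the spectrum, matching the 1 component.

[0, 0.5858, 2, 3.4142]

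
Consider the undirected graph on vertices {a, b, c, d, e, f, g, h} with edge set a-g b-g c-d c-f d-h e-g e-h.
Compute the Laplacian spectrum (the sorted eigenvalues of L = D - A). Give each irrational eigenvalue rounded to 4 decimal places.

[0, 0.1667, 0.7276, 1, 1.6353, 2.6729, 3.5643, 4.2332]

Each diagonal entry of L is the vertex degree and each off-diagonal entry is -1 where an edge is present, 0 otherwise; in the order [a, b, c, d, e, f, g, h] the diagonal is [1, 1, 2, 2, 2, 1, 3, 2]. Since every row of L sums to 0, the all-ones vector is in the kernel and 0 is an eigenvalue. The eigenvalues sum to 14, which equals trace(L) = 2|E|. The largest eigenvalue, 4.2332, is at most the vertex count 8.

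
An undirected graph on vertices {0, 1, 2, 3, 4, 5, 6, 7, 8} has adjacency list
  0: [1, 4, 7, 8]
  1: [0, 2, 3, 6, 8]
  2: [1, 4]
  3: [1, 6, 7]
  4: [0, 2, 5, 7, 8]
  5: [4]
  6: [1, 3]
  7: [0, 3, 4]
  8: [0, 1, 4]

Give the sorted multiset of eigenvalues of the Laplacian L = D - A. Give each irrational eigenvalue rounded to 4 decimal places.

With the vertex order [0, 1, 2, 3, 4, 5, 6, 7, 8], the degrees are [4, 5, 2, 3, 5, 1, 2, 3, 3], giving D = diag(4, 5, 2, 3, 5, 1, 2, 3, 3) and L = D - A. Since every row of L sums to 0, the all-ones vector is in the kernel and 0 is an eigenvalue. The single zero eigenvalue shows the graph is connected. There is one zero in the spectrum, matching the 1 component. The largest eigenvalue, 6.6977, is at most the vertex count 9.

[0, 0.8007, 1.4986, 1.9385, 2.5773, 3.8528, 4.8351, 5.7992, 6.6977]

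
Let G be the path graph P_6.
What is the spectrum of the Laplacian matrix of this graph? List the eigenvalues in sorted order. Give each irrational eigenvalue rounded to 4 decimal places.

The graph has 6 vertices and degree multiset [2, 2, 2, 2, 1, 1]; D is the diagonal matrix of degrees and L = D - A. Since every row of L sums to 0, the all-ones vector is in the kernel and 0 is an eigenvalue. The single zero eigenvalue shows the graph is connected. The eigenvalues sum to 10, which equals trace(L) = 2|E|. By the matrix-tree theorem the graph has (1/6) * product of the nonzero eigenvalues = 1 spanning tree.

[0, 0.2679, 1, 2, 3, 3.7321]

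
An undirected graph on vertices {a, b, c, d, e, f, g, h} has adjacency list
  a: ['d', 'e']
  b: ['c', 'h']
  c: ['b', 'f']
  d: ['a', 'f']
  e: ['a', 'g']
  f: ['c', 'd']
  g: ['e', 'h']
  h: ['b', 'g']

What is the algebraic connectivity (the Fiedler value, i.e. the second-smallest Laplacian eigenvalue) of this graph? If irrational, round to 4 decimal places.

Reading degrees in the order [a, b, c, d, e, f, g, h] gives [2, 2, 2, 2, 2, 2, 2, 2]; set D = diag(2, 2, 2, 2, 2, 2, 2, 2) and form L = D - A. The smallest Laplacian eigenvalue is always 0. The next one, lambda_2 = 0.5858, measures how hard the graph is to disconnect: larger values mean better connectivity.

0.5858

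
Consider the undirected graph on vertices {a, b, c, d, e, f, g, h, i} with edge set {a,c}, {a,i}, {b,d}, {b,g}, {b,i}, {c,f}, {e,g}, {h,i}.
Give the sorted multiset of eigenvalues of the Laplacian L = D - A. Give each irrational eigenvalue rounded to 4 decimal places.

Each diagonal entry of L is the vertex degree and each off-diagonal entry is -1 where an edge is present, 0 otherwise; in the order [a, b, c, d, e, f, g, h, i] the diagonal is [2, 3, 2, 1, 1, 1, 2, 1, 3]. Diagonalising L (or applying a numerical eigensolver to the 9x9 matrix) gives the spectrum above.

[0, 0.1862, 0.4822, 0.7043, 1.4073, 2.1338, 2.8532, 3.5372, 4.6958]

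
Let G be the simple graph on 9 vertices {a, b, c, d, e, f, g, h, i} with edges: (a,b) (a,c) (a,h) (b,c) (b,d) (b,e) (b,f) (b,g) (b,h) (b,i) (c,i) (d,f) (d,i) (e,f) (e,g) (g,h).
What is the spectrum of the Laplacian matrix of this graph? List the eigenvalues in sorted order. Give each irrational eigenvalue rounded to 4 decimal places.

[0, 1.5858, 1.5858, 3, 3, 4.4142, 4.4142, 5, 9]

Reading degrees in the order [a, b, c, d, e, f, g, h, i] gives [3, 8, 3, 3, 3, 3, 3, 3, 3]; set D = diag(3, 8, 3, 3, 3, 3, 3, 3, 3) and form L = D - A. L is symmetric positive semidefinite, so every eigenvalue is real and nonnegative. There is one zero in the spectrum, matching the 1 component. The largest eigenvalue, 9, is at most the vertex count 9.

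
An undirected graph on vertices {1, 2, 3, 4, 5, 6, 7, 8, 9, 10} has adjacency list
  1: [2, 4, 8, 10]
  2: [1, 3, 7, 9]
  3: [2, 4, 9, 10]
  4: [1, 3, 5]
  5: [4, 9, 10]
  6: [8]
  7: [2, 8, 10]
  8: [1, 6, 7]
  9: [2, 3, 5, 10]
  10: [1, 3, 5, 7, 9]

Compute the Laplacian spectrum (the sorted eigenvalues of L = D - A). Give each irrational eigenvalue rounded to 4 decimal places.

[0, 0.5955, 1.9453, 2.6667, 3.0548, 3.8334, 4.3544, 4.7517, 5.5966, 7.2015]

With the vertex order [1, 2, 3, 4, 5, 6, 7, 8, 9, 10], the degrees are [4, 4, 4, 3, 3, 1, 3, 3, 4, 5], giving D = diag(4, 4, 4, 3, 3, 1, 3, 3, 4, 5) and L = D - A. Since every row of L sums to 0, the all-ones vector is in the kernel and 0 is an eigenvalue. There is one zero in the spectrum, matching the 1 component. The eigenvalues sum to 34, which equals trace(L) = 2|E|.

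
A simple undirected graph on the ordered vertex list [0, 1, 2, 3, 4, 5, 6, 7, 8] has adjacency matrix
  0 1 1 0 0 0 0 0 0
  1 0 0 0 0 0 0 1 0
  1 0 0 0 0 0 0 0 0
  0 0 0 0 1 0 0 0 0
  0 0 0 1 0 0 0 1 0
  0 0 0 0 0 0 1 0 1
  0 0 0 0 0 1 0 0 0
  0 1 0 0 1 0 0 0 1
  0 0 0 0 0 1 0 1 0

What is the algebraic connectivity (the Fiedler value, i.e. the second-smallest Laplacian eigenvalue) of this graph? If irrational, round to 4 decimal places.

Reading degrees in the order [0, 1, 2, 3, 4, 5, 6, 7, 8] gives [2, 2, 1, 1, 2, 2, 1, 3, 2]; set D = diag(2, 2, 1, 1, 2, 2, 1, 3, 2) and form L = D - A. The sorted Laplacian eigenvalues are [0, 0.1981, 0.3004, 1, 1.5550, 2.2391, 3, 3.2470, 4.4605]; the algebraic connectivity is the second entry, 0.1981. There is one zero in the spectrum, matching the 1 component.

0.1981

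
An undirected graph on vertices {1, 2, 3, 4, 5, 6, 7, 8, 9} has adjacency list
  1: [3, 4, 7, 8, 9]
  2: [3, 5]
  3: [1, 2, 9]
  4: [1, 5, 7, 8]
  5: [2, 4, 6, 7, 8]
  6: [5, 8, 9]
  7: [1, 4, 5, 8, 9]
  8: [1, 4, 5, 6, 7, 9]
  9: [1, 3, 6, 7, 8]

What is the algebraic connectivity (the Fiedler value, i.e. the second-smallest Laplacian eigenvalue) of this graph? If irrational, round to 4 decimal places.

1.5542

Reading degrees in the order [1, 2, 3, 4, 5, 6, 7, 8, 9] gives [5, 2, 3, 4, 5, 3, 5, 6, 5]; set D = diag(5, 2, 3, 4, 5, 3, 5, 6, 5) and form L = D - A. The smallest Laplacian eigenvalue is always 0. The next one, lambda_2 = 1.5542, measures how hard the graph is to disconnect: larger values mean better connectivity. The largest eigenvalue, 7.2386, is at most the vertex count 9. By the matrix-tree theorem the graph has (1/9) * product of the nonzero eigenvalues = 11446 spanning trees.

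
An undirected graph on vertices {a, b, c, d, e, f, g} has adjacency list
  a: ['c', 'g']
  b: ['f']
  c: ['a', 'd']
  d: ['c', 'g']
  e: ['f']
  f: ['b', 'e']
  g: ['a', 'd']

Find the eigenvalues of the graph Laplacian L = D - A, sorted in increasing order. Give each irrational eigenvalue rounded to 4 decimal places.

[0, 0, 1, 2, 2, 3, 4]

Each diagonal entry of L is the vertex degree and each off-diagonal entry is -1 where an edge is present, 0 otherwise; in the order [a, b, c, d, e, f, g] the diagonal is [2, 1, 2, 2, 1, 2, 2]. Since every row of L sums to 0, the all-ones vector is in the kernel and 0 is an eigenvalue. The 2 zero eigenvalues correspond to the 2 connected components. The eigenvalues sum to 12, which equals trace(L) = 2|E|. There are 2 zeros in the spectrum, matching the 2 components.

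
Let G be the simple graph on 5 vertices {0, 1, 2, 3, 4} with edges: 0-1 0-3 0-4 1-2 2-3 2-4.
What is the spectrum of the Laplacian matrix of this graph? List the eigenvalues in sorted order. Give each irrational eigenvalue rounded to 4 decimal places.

Reading degrees in the order [0, 1, 2, 3, 4] gives [3, 2, 3, 2, 2]; set D = diag(3, 2, 3, 2, 2) and form L = D - A. Diagonalising L (or applying a numerical eigensolver to the 5x5 matrix) gives the spectrum above. The single zero eigenvalue shows the graph is connected. The eigenvalues sum to 12, which equals trace(L) = 2|E|.

[0, 2, 2, 3, 5]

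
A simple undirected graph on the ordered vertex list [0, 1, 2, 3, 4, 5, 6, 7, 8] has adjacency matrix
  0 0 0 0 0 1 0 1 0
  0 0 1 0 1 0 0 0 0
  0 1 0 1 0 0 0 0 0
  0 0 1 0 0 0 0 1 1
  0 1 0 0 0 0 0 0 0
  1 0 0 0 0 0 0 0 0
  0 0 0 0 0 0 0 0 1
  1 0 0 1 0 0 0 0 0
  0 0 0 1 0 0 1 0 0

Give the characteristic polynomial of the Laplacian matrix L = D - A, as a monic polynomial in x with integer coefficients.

Reading degrees in the order [0, 1, 2, 3, 4, 5, 6, 7, 8] gives [2, 2, 2, 3, 1, 1, 1, 2, 2]; set D = diag(2, 2, 2, 3, 1, 1, 1, 2, 2) and form L = D - A. L has integer entries, so p(x) = det(xI - L) has integer coefficients. Expanding the determinant yields x^9 - 16x^8 + 104x^7 - 354x^6 + 677x^5 - 724x^4 + 405x^3 - 102x^2 + 9x. The coefficient of x^8 equals -trace(L) = -16, matching the sum of degrees. The largest eigenvalue, 4.4605, is at most the vertex count 9.

x^9 - 16x^8 + 104x^7 - 354x^6 + 677x^5 - 724x^4 + 405x^3 - 102x^2 + 9x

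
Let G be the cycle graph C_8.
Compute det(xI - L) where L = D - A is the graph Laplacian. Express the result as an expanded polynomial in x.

x^8 - 16x^7 + 104x^6 - 352x^5 + 660x^4 - 672x^3 + 336x^2 - 64x

The graph has 8 vertices and degree multiset [2, 2, 2, 2, 2, 2, 2, 2]; D is the diagonal matrix of degrees and L = D - A. Computing det(xI - L) by cofactor expansion (or equivalently via sum-over-permutations) gives x^8 - 16x^7 + 104x^6 - 352x^5 + 660x^4 - 672x^3 + 336x^2 - 64x. The coefficient of x^7 equals -trace(L) = -16, matching the sum of degrees. There is one zero in the spectrum, matching the 1 component. The eigenvalues sum to 16, which equals trace(L) = 2|E|.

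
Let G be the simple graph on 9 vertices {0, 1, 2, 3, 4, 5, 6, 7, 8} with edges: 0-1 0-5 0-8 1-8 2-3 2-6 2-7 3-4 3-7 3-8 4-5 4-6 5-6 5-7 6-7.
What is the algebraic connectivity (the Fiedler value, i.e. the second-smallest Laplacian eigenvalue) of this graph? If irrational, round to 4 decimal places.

0.7480

Each diagonal entry of L is the vertex degree and each off-diagonal entry is -1 where an edge is present, 0 otherwise; in the order [0, 1, 2, 3, 4, 5, 6, 7, 8] the diagonal is [3, 2, 3, 4, 3, 4, 4, 4, 3]. The sorted Laplacian eigenvalues are [0, 0.7480, 2.4178, 3, 3.2828, 4.2935, 4.5472, 5.5940, 6.1166]; the algebraic connectivity is the second entry, 0.7480. There is one zero in the spectrum, matching the 1 component.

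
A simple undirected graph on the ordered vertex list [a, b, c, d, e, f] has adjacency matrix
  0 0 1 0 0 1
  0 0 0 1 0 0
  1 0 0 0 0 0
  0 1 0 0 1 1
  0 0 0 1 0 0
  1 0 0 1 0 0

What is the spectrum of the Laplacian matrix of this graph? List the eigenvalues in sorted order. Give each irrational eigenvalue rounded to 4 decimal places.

[0, 0.3249, 1, 1.4608, 3, 4.2143]

Reading degrees in the order [a, b, c, d, e, f] gives [2, 1, 1, 3, 1, 2]; set D = diag(2, 1, 1, 3, 1, 2) and form L = D - A. Diagonalising L (or applying a numerical eigensolver to the 6x6 matrix) gives the spectrum above. The single zero eigenvalue shows the graph is connected. There is one zero in the spectrum, matching the 1 component.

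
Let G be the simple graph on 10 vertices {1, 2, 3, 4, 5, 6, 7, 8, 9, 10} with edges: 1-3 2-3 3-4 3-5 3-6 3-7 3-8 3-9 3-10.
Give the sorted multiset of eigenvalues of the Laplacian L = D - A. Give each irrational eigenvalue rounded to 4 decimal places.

[0, 1, 1, 1, 1, 1, 1, 1, 1, 10]

With the vertex order [1, 2, 3, 4, 5, 6, 7, 8, 9, 10], the degrees are [1, 1, 9, 1, 1, 1, 1, 1, 1, 1], giving D = diag(1, 1, 9, 1, 1, 1, 1, 1, 1, 1) and L = D - A. Diagonalising L (or applying a numerical eigensolver to the 10x10 matrix) gives the spectrum above. The eigenvalues sum to 18, which equals trace(L) = 2|E|. There is one zero in the spectrum, matching the 1 component.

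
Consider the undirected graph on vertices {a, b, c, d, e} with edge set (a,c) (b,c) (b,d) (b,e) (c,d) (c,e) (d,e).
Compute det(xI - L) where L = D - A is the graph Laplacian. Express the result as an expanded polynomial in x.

Each diagonal entry of L is the vertex degree and each off-diagonal entry is -1 where an edge is present, 0 otherwise; in the order [a, b, c, d, e] the diagonal is [1, 3, 4, 3, 3]. L has integer entries, so p(x) = det(xI - L) has integer coefficients. Expanding the determinant yields x^5 - 14x^4 + 69x^3 - 136x^2 + 80x. Since p(0) = det(-L) = 0, x divides p(x). By the matrix-tree theorem the graph has (1/5) * product of the nonzero eigenvalues = 16 spanning trees.

x^5 - 14x^4 + 69x^3 - 136x^2 + 80x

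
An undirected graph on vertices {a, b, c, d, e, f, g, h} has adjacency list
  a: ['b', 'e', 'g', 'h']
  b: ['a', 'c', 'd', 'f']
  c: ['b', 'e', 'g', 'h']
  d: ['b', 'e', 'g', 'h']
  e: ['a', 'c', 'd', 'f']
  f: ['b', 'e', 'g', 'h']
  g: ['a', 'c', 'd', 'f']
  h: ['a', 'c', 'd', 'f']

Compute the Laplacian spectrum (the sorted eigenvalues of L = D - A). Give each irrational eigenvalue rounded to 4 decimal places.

Each diagonal entry of L is the vertex degree and each off-diagonal entry is -1 where an edge is present, 0 otherwise; in the order [a, b, c, d, e, f, g, h] the diagonal is [4, 4, 4, 4, 4, 4, 4, 4]. Since every row of L sums to 0, the all-ones vector is in the kernel and 0 is an eigenvalue. The single zero eigenvalue shows the graph is connected. The eigenvalues sum to 32, which equals trace(L) = 2|E|. There is one zero in the spectrum, matching the 1 component.

[0, 4, 4, 4, 4, 4, 4, 8]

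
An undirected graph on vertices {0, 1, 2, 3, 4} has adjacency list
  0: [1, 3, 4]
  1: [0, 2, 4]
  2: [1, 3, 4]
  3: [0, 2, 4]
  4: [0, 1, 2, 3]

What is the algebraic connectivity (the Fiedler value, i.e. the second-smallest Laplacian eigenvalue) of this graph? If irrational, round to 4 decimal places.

3

Each diagonal entry of L is the vertex degree and each off-diagonal entry is -1 where an edge is present, 0 otherwise; in the order [0, 1, 2, 3, 4] the diagonal is [3, 3, 3, 3, 4]. Computing the eigenvalues of L and sorting gives [0, 3, 3, 5, 5]. The Fiedler value lambda_2 = 3 is strictly positive, so the graph is connected. The largest eigenvalue, 5, is at most the vertex count 5.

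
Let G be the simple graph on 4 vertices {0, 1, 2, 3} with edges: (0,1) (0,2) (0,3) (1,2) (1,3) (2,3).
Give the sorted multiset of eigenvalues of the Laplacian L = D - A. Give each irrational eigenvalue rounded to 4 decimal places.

Reading degrees in the order [0, 1, 2, 3] gives [3, 3, 3, 3]; set D = diag(3, 3, 3, 3) and form L = D - A. The multiplicity of 0 as a Laplacian eigenvalue equals the number of connected components. The single zero eigenvalue shows the graph is connected.

[0, 4, 4, 4]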